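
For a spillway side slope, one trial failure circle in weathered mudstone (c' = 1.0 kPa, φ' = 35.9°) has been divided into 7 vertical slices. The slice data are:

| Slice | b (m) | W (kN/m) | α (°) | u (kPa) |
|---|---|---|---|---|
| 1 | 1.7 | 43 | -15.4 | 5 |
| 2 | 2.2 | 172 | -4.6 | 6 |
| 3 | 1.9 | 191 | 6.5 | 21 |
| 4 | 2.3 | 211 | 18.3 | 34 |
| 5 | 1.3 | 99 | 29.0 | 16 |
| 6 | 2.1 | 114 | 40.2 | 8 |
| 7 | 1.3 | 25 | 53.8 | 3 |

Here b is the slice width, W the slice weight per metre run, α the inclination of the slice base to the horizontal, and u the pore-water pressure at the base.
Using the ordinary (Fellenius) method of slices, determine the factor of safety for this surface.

FS = 2.18

Ordinary method of slices: FS = Σ[c'·Δl_i + (W_i cosα_i − u_i·Δl_i)·tanφ'] / Σ W_i sinα_i, with Δl_i = b_i / cosα_i.
Slice 1: Δl = 1.7/cos(-15.4°) = 1.763 m; N'_1 = 43·cos(-15.4°) − 5·1.763 = 32.6; c'Δl = 1.76; W sinα = -11.4
Slice 2: Δl = 2.2/cos(-4.6°) = 2.207 m; N'_2 = 172·cos(-4.6°) − 6·2.207 = 158.2; c'Δl = 2.21; W sinα = -13.8
Slice 3: Δl = 1.9/cos6.5° = 1.912 m; N'_3 = 191·cos6.5° − 21·1.912 = 149.6; c'Δl = 1.91; W sinα = 21.6
Slice 4: Δl = 2.3/cos18.3° = 2.423 m; N'_4 = 211·cos18.3° − 34·2.423 = 118.0; c'Δl = 2.42; W sinα = 66.3
Slice 5: Δl = 1.3/cos29.0° = 1.486 m; N'_5 = 99·cos29.0° − 16·1.486 = 62.8; c'Δl = 1.49; W sinα = 48.0
Slice 6: Δl = 2.1/cos40.2° = 2.749 m; N'_6 = 114·cos40.2° − 8·2.749 = 65.1; c'Δl = 2.75; W sinα = 73.6
Slice 7: Δl = 1.3/cos53.8° = 2.201 m; N'_7 = 25·cos53.8° − 3·2.201 = 8.2; c'Δl = 2.20; W sinα = 20.2
Σc'Δl = 14.7 kN/m; ΣN' = 594.5 kN/m; ΣW sinα = 204.4 kN/m
Resisting = 14.7 + 594.5·tan35.9° = 14.7 + 430.3 = 445.1 kN/m
FS = 445.1 / 204.4 = 2.177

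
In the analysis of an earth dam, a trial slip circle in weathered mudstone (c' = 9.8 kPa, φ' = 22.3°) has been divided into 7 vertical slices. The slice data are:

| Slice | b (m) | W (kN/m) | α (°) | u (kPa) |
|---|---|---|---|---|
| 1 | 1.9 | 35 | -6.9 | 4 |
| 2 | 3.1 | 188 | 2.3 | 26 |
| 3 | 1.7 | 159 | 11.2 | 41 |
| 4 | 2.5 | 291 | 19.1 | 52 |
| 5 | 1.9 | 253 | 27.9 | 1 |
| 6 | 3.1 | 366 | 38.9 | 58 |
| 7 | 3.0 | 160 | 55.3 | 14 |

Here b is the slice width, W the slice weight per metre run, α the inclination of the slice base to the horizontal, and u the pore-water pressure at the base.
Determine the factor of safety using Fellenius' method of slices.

FS = 0.77

Ordinary method of slices: FS = Σ[c'·Δl_i + (W_i cosα_i − u_i·Δl_i)·tanφ'] / Σ W_i sinα_i, with Δl_i = b_i / cosα_i.
Slice 1: Δl = 1.9/cos(-6.9°) = 1.914 m; N'_1 = 35·cos(-6.9°) − 4·1.914 = 27.1; c'Δl = 18.76; W sinα = -4.2
Slice 2: Δl = 3.1/cos2.3° = 3.102 m; N'_2 = 188·cos2.3° − 26·3.102 = 107.2; c'Δl = 30.40; W sinα = 7.5
Slice 3: Δl = 1.7/cos11.2° = 1.733 m; N'_3 = 159·cos11.2° − 41·1.733 = 84.9; c'Δl = 16.98; W sinα = 30.9
Slice 4: Δl = 2.5/cos19.1° = 2.646 m; N'_4 = 291·cos19.1° − 52·2.646 = 137.4; c'Δl = 25.93; W sinα = 95.2
Slice 5: Δl = 1.9/cos27.9° = 2.150 m; N'_5 = 253·cos27.9° − 1·2.150 = 221.4; c'Δl = 21.07; W sinα = 118.4
Slice 6: Δl = 3.1/cos38.9° = 3.983 m; N'_6 = 366·cos38.9° − 58·3.983 = 53.8; c'Δl = 39.04; W sinα = 229.8
Slice 7: Δl = 3.0/cos55.3° = 5.270 m; N'_7 = 160·cos55.3° − 14·5.270 = 17.3; c'Δl = 51.64; W sinα = 131.5
Σc'Δl = 203.8 kN/m; ΣN' = 649.2 kN/m; ΣW sinα = 609.2 kN/m
Resisting = 203.8 + 649.2·tan22.3° = 203.8 + 266.2 = 470.1 kN/m
FS = 470.1 / 609.2 = 0.772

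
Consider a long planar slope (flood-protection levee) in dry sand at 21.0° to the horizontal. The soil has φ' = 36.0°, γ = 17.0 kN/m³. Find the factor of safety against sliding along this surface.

For a dry cohesionless infinite slope the factor of safety is FS = tanφ' / tanβ.
FS = tan36.0° / tan21.0° = 0.7265 / 0.3839 = 1.893

FS = 1.89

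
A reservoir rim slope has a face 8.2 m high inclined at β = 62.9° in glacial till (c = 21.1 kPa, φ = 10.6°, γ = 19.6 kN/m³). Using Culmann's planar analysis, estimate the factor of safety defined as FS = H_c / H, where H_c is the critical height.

FS = 1.18

H_c = (4c/γ) · sinβ cosφ / [1 − cos(β − φ)]
    = (4·21.1/19.6) · sin62.9°·cos10.6° / [1 − cos52.3°]
    = 4.306 · 0.8750 / 0.3885 = 9.70 m
FS = H_c / H = 9.70 / 8.2 = 1.183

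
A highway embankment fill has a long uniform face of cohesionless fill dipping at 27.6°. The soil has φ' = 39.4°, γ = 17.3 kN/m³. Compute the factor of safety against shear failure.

For a dry cohesionless infinite slope the factor of safety is FS = tanφ' / tanβ.
FS = tan39.4° / tan27.6° = 0.8214 / 0.5228 = 1.571

FS = 1.57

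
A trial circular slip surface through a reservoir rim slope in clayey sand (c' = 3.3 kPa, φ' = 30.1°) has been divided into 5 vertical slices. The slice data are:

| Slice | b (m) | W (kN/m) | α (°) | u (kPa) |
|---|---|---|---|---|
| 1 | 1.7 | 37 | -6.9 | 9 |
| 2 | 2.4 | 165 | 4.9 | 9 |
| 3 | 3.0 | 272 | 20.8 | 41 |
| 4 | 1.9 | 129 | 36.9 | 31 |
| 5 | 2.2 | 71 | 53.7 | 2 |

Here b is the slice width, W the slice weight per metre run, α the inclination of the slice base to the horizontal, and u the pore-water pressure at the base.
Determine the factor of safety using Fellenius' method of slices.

Ordinary method of slices: FS = Σ[c'·Δl_i + (W_i cosα_i − u_i·Δl_i)·tanφ'] / Σ W_i sinα_i, with Δl_i = b_i / cosα_i.
Slice 1: Δl = 1.7/cos(-6.9°) = 1.712 m; N'_1 = 37·cos(-6.9°) − 9·1.712 = 21.3; c'Δl = 5.65; W sinα = -4.4
Slice 2: Δl = 2.4/cos4.9° = 2.409 m; N'_2 = 165·cos4.9° − 9·2.409 = 142.7; c'Δl = 7.95; W sinα = 14.1
Slice 3: Δl = 3.0/cos20.8° = 3.209 m; N'_3 = 272·cos20.8° − 41·3.209 = 122.7; c'Δl = 10.59; W sinα = 96.6
Slice 4: Δl = 1.9/cos36.9° = 2.376 m; N'_4 = 129·cos36.9° − 31·2.376 = 29.5; c'Δl = 7.84; W sinα = 77.5
Slice 5: Δl = 2.2/cos53.7° = 3.716 m; N'_5 = 71·cos53.7° − 2·3.716 = 34.6; c'Δl = 12.26; W sinα = 57.2
Σc'Δl = 44.3 kN/m; ΣN' = 350.8 kN/m; ΣW sinα = 240.9 kN/m
Resisting = 44.3 + 350.8·tan30.1° = 44.3 + 203.4 = 247.7 kN/m
FS = 247.7 / 240.9 = 1.028

FS = 1.03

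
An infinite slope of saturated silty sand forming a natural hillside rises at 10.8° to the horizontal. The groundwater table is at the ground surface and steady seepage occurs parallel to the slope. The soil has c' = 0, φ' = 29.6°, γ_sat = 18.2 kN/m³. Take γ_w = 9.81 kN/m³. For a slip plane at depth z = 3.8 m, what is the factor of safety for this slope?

FS = 1.37

With seepage parallel to the slope and the water table at the surface, the effective normal stress on the slip plane uses the buoyant unit weight γ' = γ_sat − γ_w while the driving shear stress uses γ_sat:
FS = [c' + γ' z cos²β tanφ'] / [γ_sat z sinβ cosβ]
(For c' = 0 this reduces to FS = (γ'/γ_sat)·tanφ'/tanβ.)
γ' = 18.2 − 9.81 = 8.39 kN/m³
Numerator = 0.0 + 8.39·3.8·cos²10.8°·tan29.6° = 0.0 + 8.39·3.8·0.9649·0.5681 = 17.476 kPa
Denominator = 18.2·3.8·sin10.8°·cos10.8° = 18.2·3.8·0.1874·0.9823 = 12.730 kPa
FS = 17.476 / 12.730 = 1.373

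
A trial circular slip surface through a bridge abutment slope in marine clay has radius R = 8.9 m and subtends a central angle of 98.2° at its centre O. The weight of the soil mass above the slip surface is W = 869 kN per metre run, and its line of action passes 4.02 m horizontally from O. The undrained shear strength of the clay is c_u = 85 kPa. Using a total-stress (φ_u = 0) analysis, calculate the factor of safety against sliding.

FS = 3.30

Taking moments about the centre O, the resisting moment is provided by the undrained shear strength acting along the arc:
Arc length L_a = R·θ = 8.9·(98.2°·π/180) = 8.9·1.7139 = 15.25 m
M_R = c_u·L_a·R = 85·15.25·8.9 = 11539.5 kN·m/m
M_D = W·d = 869·4.02 = 3493.4 kN·m/m
FS = M_R / M_D = 11539.5 / 3493.4 = 3.303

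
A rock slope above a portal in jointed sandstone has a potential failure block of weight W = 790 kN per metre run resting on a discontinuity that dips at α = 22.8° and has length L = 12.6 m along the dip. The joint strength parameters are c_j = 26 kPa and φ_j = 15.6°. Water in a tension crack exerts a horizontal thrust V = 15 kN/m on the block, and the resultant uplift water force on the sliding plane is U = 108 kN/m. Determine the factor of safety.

FS = 1.56

Resolving the block weight along and normal to the plane and applying the Mohr–Coulomb strength on the joint:
N' = W cosα − U − V sinα = 790·cos22.8° − 108 − 15·sin22.8° = 614.5 kN/m
Driving force T = W sinα + V cosα = 790·sin22.8° + 15·cos22.8° = 320.0 kN/m
Resisting force R = c_j·L + N'·tanφ_j = 26·12.6 + 614.5·tan15.6° = 327.6 + 171.6 = 499.2 kN/m
FS = R / T = 499.2 / 320.0 = 1.560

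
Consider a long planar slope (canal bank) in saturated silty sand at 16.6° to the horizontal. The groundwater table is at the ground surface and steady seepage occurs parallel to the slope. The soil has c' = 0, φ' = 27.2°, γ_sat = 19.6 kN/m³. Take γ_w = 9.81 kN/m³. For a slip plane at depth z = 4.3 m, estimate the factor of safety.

With seepage parallel to the slope and the water table at the surface, the effective normal stress on the slip plane uses the buoyant unit weight γ' = γ_sat − γ_w while the driving shear stress uses γ_sat:
FS = [c' + γ' z cos²β tanφ'] / [γ_sat z sinβ cosβ]
(For c' = 0 this reduces to FS = (γ'/γ_sat)·tanφ'/tanβ.)
γ' = 19.6 − 9.81 = 9.79 kN/m³
Numerator = 0.0 + 9.79·4.3·cos²16.6°·tan27.2° = 0.0 + 9.79·4.3·0.9184·0.5139 = 19.869 kPa
Denominator = 19.6·4.3·sin16.6°·cos16.6° = 19.6·4.3·0.2857·0.9583 = 23.074 kPa
FS = 19.869 / 23.074 = 0.861

FS = 0.86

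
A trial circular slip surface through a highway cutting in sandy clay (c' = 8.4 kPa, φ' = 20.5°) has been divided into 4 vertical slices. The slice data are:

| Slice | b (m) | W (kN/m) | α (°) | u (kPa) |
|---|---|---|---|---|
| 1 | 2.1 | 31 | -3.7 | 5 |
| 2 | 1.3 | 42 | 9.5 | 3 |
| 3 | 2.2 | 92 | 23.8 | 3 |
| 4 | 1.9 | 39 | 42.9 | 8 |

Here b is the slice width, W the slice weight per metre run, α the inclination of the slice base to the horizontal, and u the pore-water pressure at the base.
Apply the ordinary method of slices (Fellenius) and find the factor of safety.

Ordinary method of slices: FS = Σ[c'·Δl_i + (W_i cosα_i − u_i·Δl_i)·tanφ'] / Σ W_i sinα_i, with Δl_i = b_i / cosα_i.
Slice 1: Δl = 2.1/cos(-3.7°) = 2.104 m; N'_1 = 31·cos(-3.7°) − 5·2.104 = 20.4; c'Δl = 17.68; W sinα = -2.0
Slice 2: Δl = 1.3/cos9.5° = 1.318 m; N'_2 = 42·cos9.5° − 3·1.318 = 37.5; c'Δl = 11.07; W sinα = 6.9
Slice 3: Δl = 2.2/cos23.8° = 2.404 m; N'_3 = 92·cos23.8° − 3·2.404 = 77.0; c'Δl = 20.20; W sinα = 37.1
Slice 4: Δl = 1.9/cos42.9° = 2.594 m; N'_4 = 39·cos42.9° − 8·2.594 = 7.8; c'Δl = 21.79; W sinα = 26.5
Σc'Δl = 70.7 kN/m; ΣN' = 142.7 kN/m; ΣW sinα = 68.6 kN/m
Resisting = 70.7 + 142.7·tan20.5° = 70.7 + 53.3 = 124.1 kN/m
FS = 124.1 / 68.6 = 1.809

FS = 1.81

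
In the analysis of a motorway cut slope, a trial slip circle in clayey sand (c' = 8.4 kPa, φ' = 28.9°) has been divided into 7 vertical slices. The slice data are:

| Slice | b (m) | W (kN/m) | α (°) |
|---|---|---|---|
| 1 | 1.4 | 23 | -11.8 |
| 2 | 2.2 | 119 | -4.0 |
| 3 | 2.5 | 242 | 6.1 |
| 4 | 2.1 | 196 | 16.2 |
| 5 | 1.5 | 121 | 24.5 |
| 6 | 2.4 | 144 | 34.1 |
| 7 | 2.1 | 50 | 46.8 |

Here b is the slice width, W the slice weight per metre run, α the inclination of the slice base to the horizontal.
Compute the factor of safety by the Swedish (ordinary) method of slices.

Ordinary method of slices: FS = Σ[c'·Δl_i + (W_i cosα_i)·tanφ'] / Σ W_i sinα_i, with Δl_i = b_i / cosα_i.
Slice 1: Δl = 1.4/cos(-11.8°) = 1.430 m; N'_1 = 23·cos(-11.8°) = 22.5; c'Δl = 12.01; W sinα = -4.7
Slice 2: Δl = 2.2/cos(-4.0°) = 2.205 m; N'_2 = 119·cos(-4.0°) = 118.7; c'Δl = 18.53; W sinα = -8.3
Slice 3: Δl = 2.5/cos6.1° = 2.514 m; N'_3 = 242·cos6.1° = 240.6; c'Δl = 21.12; W sinα = 25.7
Slice 4: Δl = 2.1/cos16.2° = 2.187 m; N'_4 = 196·cos16.2° = 188.2; c'Δl = 18.37; W sinα = 54.7
Slice 5: Δl = 1.5/cos24.5° = 1.648 m; N'_5 = 121·cos24.5° = 110.1; c'Δl = 13.85; W sinα = 50.2
Slice 6: Δl = 2.4/cos34.1° = 2.898 m; N'_6 = 144·cos34.1° = 119.2; c'Δl = 24.35; W sinα = 80.7
Slice 7: Δl = 2.1/cos46.8° = 3.068 m; N'_7 = 50·cos46.8° = 34.2; c'Δl = 25.77; W sinα = 36.4
Σc'Δl = 134.0 kN/m; ΣN' = 833.6 kN/m; ΣW sinα = 234.8 kN/m
Resisting = 134.0 + 833.6·tan28.9° = 134.0 + 460.2 = 594.2 kN/m
FS = 594.2 / 234.8 = 2.531

FS = 2.53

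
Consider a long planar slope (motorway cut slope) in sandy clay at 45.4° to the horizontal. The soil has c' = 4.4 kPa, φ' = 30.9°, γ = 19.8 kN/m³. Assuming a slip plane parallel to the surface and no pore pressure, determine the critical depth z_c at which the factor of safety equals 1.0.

z_c = 1.08 m

Setting FS = 1.00 in FS = [c' + γz cos²β tanφ'] / [γz sinβ cosβ] and solving for z:
z = c' / [γ cosβ (FS·sinβ − cosβ·tanφ')]
  = 4.4 / [19.8·cos45.4°·(1.00·sin45.4° − cos45.4°·tan30.9°)]
  = 4.4 / [19.8·0.7022·(1.00·0.7120 − 0.7022·0.5985)]
  = 4.4 / 4.0567 = 1.085 m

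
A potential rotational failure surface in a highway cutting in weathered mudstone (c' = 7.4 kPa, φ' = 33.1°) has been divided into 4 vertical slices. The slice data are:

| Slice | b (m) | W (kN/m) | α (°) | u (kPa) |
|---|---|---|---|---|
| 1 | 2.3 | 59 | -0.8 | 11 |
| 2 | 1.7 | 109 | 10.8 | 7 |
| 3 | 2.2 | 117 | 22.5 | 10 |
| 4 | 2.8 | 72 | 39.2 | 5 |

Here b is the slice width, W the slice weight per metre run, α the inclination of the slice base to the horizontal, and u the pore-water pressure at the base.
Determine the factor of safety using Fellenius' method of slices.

FS = 2.16

Ordinary method of slices: FS = Σ[c'·Δl_i + (W_i cosα_i − u_i·Δl_i)·tanφ'] / Σ W_i sinα_i, with Δl_i = b_i / cosα_i.
Slice 1: Δl = 2.3/cos(-0.8°) = 2.300 m; N'_1 = 59·cos(-0.8°) − 11·2.300 = 33.7; c'Δl = 17.02; W sinα = -0.8
Slice 2: Δl = 1.7/cos10.8° = 1.731 m; N'_2 = 109·cos10.8° − 7·1.731 = 95.0; c'Δl = 12.81; W sinα = 20.4
Slice 3: Δl = 2.2/cos22.5° = 2.381 m; N'_3 = 117·cos22.5° − 10·2.381 = 84.3; c'Δl = 17.62; W sinα = 44.8
Slice 4: Δl = 2.8/cos39.2° = 3.613 m; N'_4 = 72·cos39.2° − 5·3.613 = 37.7; c'Δl = 26.74; W sinα = 45.5
Σc'Δl = 74.2 kN/m; ΣN' = 250.7 kN/m; ΣW sinα = 109.9 kN/m
Resisting = 74.2 + 250.7·tan33.1° = 74.2 + 163.4 = 237.6 kN/m
FS = 237.6 / 109.9 = 2.162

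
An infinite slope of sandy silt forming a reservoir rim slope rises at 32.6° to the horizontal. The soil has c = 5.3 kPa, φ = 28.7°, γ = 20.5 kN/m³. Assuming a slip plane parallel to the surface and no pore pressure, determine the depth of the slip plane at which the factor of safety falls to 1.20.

Setting FS = 1.20 in FS = [c + γz cos²β tanφ] / [γz sinβ cosβ] and solving for z:
z = c / [γ cosβ (FS·sinβ − cosβ·tanφ)]
  = 5.3 / [20.5·cos32.6°·(1.20·sin32.6° − cos32.6°·tan28.7°)]
  = 5.3 / [20.5·0.8425·(1.20·0.5388 − 0.8425·0.5475)]
  = 5.3 / 3.2001 = 1.656 m

z = 1.66 m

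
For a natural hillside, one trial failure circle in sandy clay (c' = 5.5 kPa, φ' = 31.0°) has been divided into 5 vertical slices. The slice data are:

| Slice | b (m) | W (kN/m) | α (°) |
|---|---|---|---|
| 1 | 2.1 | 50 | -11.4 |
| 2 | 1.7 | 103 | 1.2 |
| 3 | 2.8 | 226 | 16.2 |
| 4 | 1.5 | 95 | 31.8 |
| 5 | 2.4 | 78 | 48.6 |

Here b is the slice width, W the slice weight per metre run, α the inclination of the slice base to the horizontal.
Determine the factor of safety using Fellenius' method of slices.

Ordinary method of slices: FS = Σ[c'·Δl_i + (W_i cosα_i)·tanφ'] / Σ W_i sinα_i, with Δl_i = b_i / cosα_i.
Slice 1: Δl = 2.1/cos(-11.4°) = 2.142 m; N'_1 = 50·cos(-11.4°) = 49.0; c'Δl = 11.78; W sinα = -9.9
Slice 2: Δl = 1.7/cos1.2° = 1.700 m; N'_2 = 103·cos1.2° = 103.0; c'Δl = 9.35; W sinα = 2.2
Slice 3: Δl = 2.8/cos16.2° = 2.916 m; N'_3 = 226·cos16.2° = 217.0; c'Δl = 16.04; W sinα = 63.1
Slice 4: Δl = 1.5/cos31.8° = 1.765 m; N'_4 = 95·cos31.8° = 80.7; c'Δl = 9.71; W sinα = 50.1
Slice 5: Δl = 2.4/cos48.6° = 3.629 m; N'_5 = 78·cos48.6° = 51.6; c'Δl = 19.96; W sinα = 58.5
Σc'Δl = 66.8 kN/m; ΣN' = 501.3 kN/m; ΣW sinα = 163.9 kN/m
Resisting = 66.8 + 501.3·tan31.0° = 66.8 + 301.2 = 368.1 kN/m
FS = 368.1 / 163.9 = 2.246

FS = 2.25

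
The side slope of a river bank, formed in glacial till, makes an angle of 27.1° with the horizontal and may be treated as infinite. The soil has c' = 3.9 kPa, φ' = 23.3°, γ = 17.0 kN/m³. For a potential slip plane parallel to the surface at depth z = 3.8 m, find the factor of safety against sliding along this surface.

For an infinite slope with a slip plane parallel to the surface (no pore pressure): FS = [c' + γz cos²β tanφ'] / [γz sinβ cosβ].
γz = 17.0·3.8 = 64.60 kN/m²
Numerator = 3.9 + 64.60·cos²27.1°·tan23.3° = 3.9 + 64.60·0.7925·0.4307 = 25.948 kPa
Denominator = 64.60·sin27.1°·cos27.1° = 64.60·0.4555·0.8902 = 26.197 kPa
FS = 25.948 / 26.197 = 0.990

FS = 0.99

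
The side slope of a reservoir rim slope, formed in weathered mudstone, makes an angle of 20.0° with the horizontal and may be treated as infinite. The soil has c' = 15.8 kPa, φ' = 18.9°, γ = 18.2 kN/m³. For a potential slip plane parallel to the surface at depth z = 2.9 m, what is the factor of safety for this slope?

FS = 1.87

For an infinite slope with a slip plane parallel to the surface (no pore pressure): FS = [c' + γz cos²β tanφ'] / [γz sinβ cosβ].
γz = 18.2·2.9 = 52.78 kN/m²
Numerator = 15.8 + 52.78·cos²20.0°·tan18.9° = 15.8 + 52.78·0.8830·0.3424 = 31.757 kPa
Denominator = 52.78·sin20.0°·cos20.0° = 52.78·0.3420·0.9397 = 16.963 kPa
FS = 31.757 / 16.963 = 1.872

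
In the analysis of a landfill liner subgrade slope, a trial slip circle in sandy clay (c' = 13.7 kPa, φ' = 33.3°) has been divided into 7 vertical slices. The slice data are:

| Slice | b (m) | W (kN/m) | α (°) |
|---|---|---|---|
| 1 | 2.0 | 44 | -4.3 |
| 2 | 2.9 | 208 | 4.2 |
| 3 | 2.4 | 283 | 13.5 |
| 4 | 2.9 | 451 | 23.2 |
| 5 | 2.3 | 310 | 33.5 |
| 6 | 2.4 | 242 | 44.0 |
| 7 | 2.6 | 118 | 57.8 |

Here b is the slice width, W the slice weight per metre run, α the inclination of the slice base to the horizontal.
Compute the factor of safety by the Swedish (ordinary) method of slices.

Ordinary method of slices: FS = Σ[c'·Δl_i + (W_i cosα_i)·tanφ'] / Σ W_i sinα_i, with Δl_i = b_i / cosα_i.
Slice 1: Δl = 2.0/cos(-4.3°) = 2.006 m; N'_1 = 44·cos(-4.3°) = 43.9; c'Δl = 27.48; W sinα = -3.3
Slice 2: Δl = 2.9/cos4.2° = 2.908 m; N'_2 = 208·cos4.2° = 207.4; c'Δl = 39.84; W sinα = 15.2
Slice 3: Δl = 2.4/cos13.5° = 2.468 m; N'_3 = 283·cos13.5° = 275.2; c'Δl = 33.81; W sinα = 66.1
Slice 4: Δl = 2.9/cos23.2° = 3.155 m; N'_4 = 451·cos23.2° = 414.5; c'Δl = 43.23; W sinα = 177.7
Slice 5: Δl = 2.3/cos33.5° = 2.758 m; N'_5 = 310·cos33.5° = 258.5; c'Δl = 37.79; W sinα = 171.1
Slice 6: Δl = 2.4/cos44.0° = 3.336 m; N'_6 = 242·cos44.0° = 174.1; c'Δl = 45.71; W sinα = 168.1
Slice 7: Δl = 2.6/cos57.8° = 4.879 m; N'_7 = 118·cos57.8° = 62.9; c'Δl = 66.84; W sinα = 99.9
Σc'Δl = 294.7 kN/m; ΣN' = 1436.5 kN/m; ΣW sinα = 694.7 kN/m
Resisting = 294.7 + 1436.5·tan33.3° = 294.7 + 943.6 = 1238.3 kN/m
FS = 1238.3 / 694.7 = 1.782

FS = 1.78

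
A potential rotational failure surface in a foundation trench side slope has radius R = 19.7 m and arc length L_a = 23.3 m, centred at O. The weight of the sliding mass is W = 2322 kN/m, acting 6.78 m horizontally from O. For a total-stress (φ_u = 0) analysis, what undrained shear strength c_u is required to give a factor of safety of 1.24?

FS = c_u·L_a·R / (W·d), so c_u = FS·W·d / (L_a·R).
c_u = 1.24·2322·6.78 / (23.30·19.7) = 19521.5 / 459.01 = 42.53 kPa

c_u = 42.5 kPa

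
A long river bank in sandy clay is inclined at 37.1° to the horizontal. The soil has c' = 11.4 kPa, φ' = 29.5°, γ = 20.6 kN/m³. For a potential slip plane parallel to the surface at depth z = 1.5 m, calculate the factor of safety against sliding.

FS = 1.51

For an infinite slope with a slip plane parallel to the surface (no pore pressure): FS = [c' + γz cos²β tanφ'] / [γz sinβ cosβ].
γz = 20.6·1.5 = 30.90 kN/m²
Numerator = 11.4 + 30.90·cos²37.1°·tan29.5° = 11.4 + 30.90·0.6361·0.5658 = 22.521 kPa
Denominator = 30.90·sin37.1°·cos37.1° = 30.90·0.6032·0.7976 = 14.866 kPa
FS = 22.521 / 14.866 = 1.515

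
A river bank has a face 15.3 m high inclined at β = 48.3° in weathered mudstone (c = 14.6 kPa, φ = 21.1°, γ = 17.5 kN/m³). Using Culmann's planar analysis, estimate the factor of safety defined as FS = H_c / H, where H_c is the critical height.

H_c = (4c/γ) · sinβ cosφ / [1 − cos(β − φ)]
    = (4·14.6/17.5) · sin48.3°·cos21.1° / [1 − cos27.2°]
    = 3.337 · 0.6966 / 0.1106 = 21.02 m
FS = H_c / H = 21.02 / 15.3 = 1.374

FS = 1.37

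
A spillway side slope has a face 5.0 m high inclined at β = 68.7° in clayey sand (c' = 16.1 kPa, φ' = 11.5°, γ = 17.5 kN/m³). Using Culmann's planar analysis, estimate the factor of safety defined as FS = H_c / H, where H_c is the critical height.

FS = 1.47

H_c = (4c'/γ) · sinβ cosφ' / [1 − cos(β − φ')]
    = (4·16.1/17.5) · sin68.7°·cos11.5° / [1 − cos57.2°]
    = 3.680 · 0.9130 / 0.4583 = 7.33 m
FS = H_c / H = 7.33 / 5.0 = 1.466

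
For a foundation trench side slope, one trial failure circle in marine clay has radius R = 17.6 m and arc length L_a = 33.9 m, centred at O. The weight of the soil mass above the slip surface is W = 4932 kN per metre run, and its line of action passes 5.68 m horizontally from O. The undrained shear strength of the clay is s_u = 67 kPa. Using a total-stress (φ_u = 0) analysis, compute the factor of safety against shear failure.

FS = 1.43

Taking moments about the centre O, the resisting moment is provided by the undrained shear strength acting along the arc:
M_R = s_u·L_a·R = 67·33.90·17.6 = 39974.9 kN·m/m
M_D = W·d = 4932·5.68 = 28013.8 kN·m/m
FS = M_R / M_D = 39974.9 / 28013.8 = 1.427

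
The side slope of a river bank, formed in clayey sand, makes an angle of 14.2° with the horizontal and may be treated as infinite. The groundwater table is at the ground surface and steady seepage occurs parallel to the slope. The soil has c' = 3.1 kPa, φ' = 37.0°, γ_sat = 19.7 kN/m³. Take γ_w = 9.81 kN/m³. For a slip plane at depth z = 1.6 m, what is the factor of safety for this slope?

With seepage parallel to the slope and the water table at the surface, the effective normal stress on the slip plane uses the buoyant unit weight γ' = γ_sat − γ_w while the driving shear stress uses γ_sat:
FS = [c' + γ' z cos²β tanφ'] / [γ_sat z sinβ cosβ]
γ' = 19.7 − 9.81 = 9.89 kN/m³
Numerator = 3.1 + 9.89·1.6·cos²14.2°·tan37.0° = 3.1 + 9.89·1.6·0.9398·0.7536 = 14.307 kPa
Denominator = 19.7·1.6·sin14.2°·cos14.2° = 19.7·1.6·0.2453·0.9694 = 7.496 kPa
FS = 14.307 / 7.496 = 1.909

FS = 1.91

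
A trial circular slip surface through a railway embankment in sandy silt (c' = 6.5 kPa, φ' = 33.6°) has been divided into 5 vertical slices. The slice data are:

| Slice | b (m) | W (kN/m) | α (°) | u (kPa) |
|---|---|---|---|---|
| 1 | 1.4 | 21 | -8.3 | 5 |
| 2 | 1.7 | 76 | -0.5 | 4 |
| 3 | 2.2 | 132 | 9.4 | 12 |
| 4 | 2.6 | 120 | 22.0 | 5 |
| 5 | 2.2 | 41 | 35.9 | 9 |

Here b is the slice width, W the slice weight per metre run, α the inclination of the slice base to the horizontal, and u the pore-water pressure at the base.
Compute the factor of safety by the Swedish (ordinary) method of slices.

Ordinary method of slices: FS = Σ[c'·Δl_i + (W_i cosα_i − u_i·Δl_i)·tanφ'] / Σ W_i sinα_i, with Δl_i = b_i / cosα_i.
Slice 1: Δl = 1.4/cos(-8.3°) = 1.415 m; N'_1 = 21·cos(-8.3°) − 5·1.415 = 13.7; c'Δl = 9.20; W sinα = -3.0
Slice 2: Δl = 1.7/cos(-0.5°) = 1.700 m; N'_2 = 76·cos(-0.5°) − 4·1.700 = 69.2; c'Δl = 11.05; W sinα = -0.7
Slice 3: Δl = 2.2/cos9.4° = 2.230 m; N'_3 = 132·cos9.4° − 12·2.230 = 103.5; c'Δl = 14.49; W sinα = 21.6
Slice 4: Δl = 2.6/cos22.0° = 2.804 m; N'_4 = 120·cos22.0° − 5·2.804 = 97.2; c'Δl = 18.23; W sinα = 45.0
Slice 5: Δl = 2.2/cos35.9° = 2.716 m; N'_5 = 41·cos35.9° − 9·2.716 = 8.8; c'Δl = 17.65; W sinα = 24.0
Σc'Δl = 70.6 kN/m; ΣN' = 292.4 kN/m; ΣW sinα = 86.9 kN/m
Resisting = 70.6 + 292.4·tan33.6° = 70.6 + 194.3 = 264.9 kN/m
FS = 264.9 / 86.9 = 3.050

FS = 3.05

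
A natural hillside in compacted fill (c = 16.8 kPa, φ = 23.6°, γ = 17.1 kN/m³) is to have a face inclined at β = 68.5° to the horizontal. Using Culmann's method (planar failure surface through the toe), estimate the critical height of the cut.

H_c = 11.49 m

Culmann's analysis gives the critical failure plane at α_cr = (β + φ)/2 = (68.5 + 23.6)/2 = 46.0°, and the critical height
H_c = (4c/γ) · sinβ cosφ / [1 − cos(β − φ)]
    = (4·16.8/17.1) · sin68.5°·cos23.6° / [1 − cos(44.9°)]
    = 3.930 · 0.9304·0.9164 / [1 − 0.7083]
    = 3.930 · 0.8526 / 0.2917
    = 11.49 m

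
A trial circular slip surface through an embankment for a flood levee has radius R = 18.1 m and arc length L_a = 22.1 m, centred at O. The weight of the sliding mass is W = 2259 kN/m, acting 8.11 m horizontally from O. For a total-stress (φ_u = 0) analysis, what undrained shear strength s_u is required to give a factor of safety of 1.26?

s_u = 57.7 kPa

FS = s_u·L_a·R / (W·d), so s_u = FS·W·d / (L_a·R).
s_u = 1.26·2259·8.11 / (22.10·18.1) = 23083.8 / 400.01 = 57.71 kPa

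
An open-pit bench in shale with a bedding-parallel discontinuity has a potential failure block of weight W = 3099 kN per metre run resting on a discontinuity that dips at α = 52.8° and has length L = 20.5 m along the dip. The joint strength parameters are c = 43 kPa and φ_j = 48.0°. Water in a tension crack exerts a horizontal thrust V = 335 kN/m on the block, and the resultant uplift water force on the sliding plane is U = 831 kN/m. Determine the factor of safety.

FS = 0.65

Resolving the block weight along and normal to the plane and applying the Mohr–Coulomb strength on the joint:
N' = W cosα − U − V sinα = 3099·cos52.8° − 831 − 335·sin52.8° = 775.8 kN/m
Driving force T = W sinα + V cosα = 3099·sin52.8° + 335·cos52.8° = 2671.0 kN/m
Resisting force R = c·L + N'·tanφ_j = 43·20.5 + 775.8·tan48.0° = 881.5 + 861.6 = 1743.1 kN/m
FS = R / T = 1743.1 / 2671.0 = 0.653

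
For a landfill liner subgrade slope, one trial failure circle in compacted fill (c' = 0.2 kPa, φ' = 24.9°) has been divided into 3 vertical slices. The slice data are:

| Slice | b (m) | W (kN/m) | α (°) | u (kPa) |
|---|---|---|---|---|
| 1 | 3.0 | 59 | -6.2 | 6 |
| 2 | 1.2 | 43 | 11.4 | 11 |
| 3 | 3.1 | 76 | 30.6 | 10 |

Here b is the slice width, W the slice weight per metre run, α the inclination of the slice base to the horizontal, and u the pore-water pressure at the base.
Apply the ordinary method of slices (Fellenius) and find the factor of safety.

Ordinary method of slices: FS = Σ[c'·Δl_i + (W_i cosα_i − u_i·Δl_i)·tanφ'] / Σ W_i sinα_i, with Δl_i = b_i / cosα_i.
Slice 1: Δl = 3.0/cos(-6.2°) = 3.018 m; N'_1 = 59·cos(-6.2°) − 6·3.018 = 40.5; c'Δl = 0.60; W sinα = -6.4
Slice 2: Δl = 1.2/cos11.4° = 1.224 m; N'_2 = 43·cos11.4° − 11·1.224 = 28.7; c'Δl = 0.24; W sinα = 8.5
Slice 3: Δl = 3.1/cos30.6° = 3.602 m; N'_3 = 76·cos30.6° − 10·3.602 = 29.4; c'Δl = 0.72; W sinα = 38.7
Σc'Δl = 1.6 kN/m; ΣN' = 98.6 kN/m; ΣW sinα = 40.8 kN/m
Resisting = 1.6 + 98.6·tan24.9° = 1.6 + 45.8 = 47.4 kN/m
FS = 47.4 / 40.8 = 1.160

FS = 1.16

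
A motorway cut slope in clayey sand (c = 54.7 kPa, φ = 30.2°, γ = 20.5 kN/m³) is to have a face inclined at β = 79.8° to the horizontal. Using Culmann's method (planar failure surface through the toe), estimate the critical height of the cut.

Culmann's analysis gives the critical failure plane at α_cr = (β + φ)/2 = (79.8 + 30.2)/2 = 55.0°, and the critical height
H_c = (4c/γ) · sinβ cosφ / [1 − cos(β − φ)]
    = (4·54.7/20.5) · sin79.8°·cos30.2° / [1 − cos(49.6°)]
    = 10.673 · 0.9842·0.8643 / [1 − 0.6481]
    = 10.673 · 0.8506 / 0.3519
    = 25.80 m

H_c = 25.80 m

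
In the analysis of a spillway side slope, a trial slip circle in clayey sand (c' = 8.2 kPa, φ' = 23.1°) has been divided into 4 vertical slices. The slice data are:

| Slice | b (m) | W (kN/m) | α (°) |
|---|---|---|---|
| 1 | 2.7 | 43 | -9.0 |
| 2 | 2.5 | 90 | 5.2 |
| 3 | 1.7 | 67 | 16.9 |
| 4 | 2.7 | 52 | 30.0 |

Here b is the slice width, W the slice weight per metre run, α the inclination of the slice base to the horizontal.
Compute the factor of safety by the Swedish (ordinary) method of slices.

Ordinary method of slices: FS = Σ[c'·Δl_i + (W_i cosα_i)·tanφ'] / Σ W_i sinα_i, with Δl_i = b_i / cosα_i.
Slice 1: Δl = 2.7/cos(-9.0°) = 2.734 m; N'_1 = 43·cos(-9.0°) = 42.5; c'Δl = 22.42; W sinα = -6.7
Slice 2: Δl = 2.5/cos5.2° = 2.510 m; N'_2 = 90·cos5.2° = 89.6; c'Δl = 20.58; W sinα = 8.2
Slice 3: Δl = 1.7/cos16.9° = 1.777 m; N'_3 = 67·cos16.9° = 64.1; c'Δl = 14.57; W sinα = 19.5
Slice 4: Δl = 2.7/cos30.0° = 3.118 m; N'_4 = 52·cos30.0° = 45.0; c'Δl = 25.57; W sinα = 26.0
Σc'Δl = 83.1 kN/m; ΣN' = 241.2 kN/m; ΣW sinα = 46.9 kN/m
Resisting = 83.1 + 241.2·tan23.1° = 83.1 + 102.9 = 186.0 kN/m
FS = 186.0 / 46.9 = 3.966

FS = 3.97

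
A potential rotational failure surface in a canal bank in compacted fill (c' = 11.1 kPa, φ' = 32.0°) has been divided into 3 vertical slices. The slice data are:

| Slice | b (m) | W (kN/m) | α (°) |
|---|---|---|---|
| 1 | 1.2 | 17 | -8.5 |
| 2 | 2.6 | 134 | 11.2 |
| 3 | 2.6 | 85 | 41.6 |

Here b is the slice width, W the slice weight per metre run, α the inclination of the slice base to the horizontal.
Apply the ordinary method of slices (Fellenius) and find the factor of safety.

Ordinary method of slices: FS = Σ[c'·Δl_i + (W_i cosα_i)·tanφ'] / Σ W_i sinα_i, with Δl_i = b_i / cosα_i.
Slice 1: Δl = 1.2/cos(-8.5°) = 1.213 m; N'_1 = 17·cos(-8.5°) = 16.8; c'Δl = 13.47; W sinα = -2.5
Slice 2: Δl = 2.6/cos11.2° = 2.650 m; N'_2 = 134·cos11.2° = 131.4; c'Δl = 29.42; W sinα = 26.0
Slice 3: Δl = 2.6/cos41.6° = 3.477 m; N'_3 = 85·cos41.6° = 63.6; c'Δl = 38.59; W sinα = 56.4
Σc'Δl = 81.5 kN/m; ΣN' = 211.8 kN/m; ΣW sinα = 79.9 kN/m
Resisting = 81.5 + 211.8·tan32.0° = 81.5 + 132.4 = 213.8 kN/m
FS = 213.8 / 79.9 = 2.675

FS = 2.67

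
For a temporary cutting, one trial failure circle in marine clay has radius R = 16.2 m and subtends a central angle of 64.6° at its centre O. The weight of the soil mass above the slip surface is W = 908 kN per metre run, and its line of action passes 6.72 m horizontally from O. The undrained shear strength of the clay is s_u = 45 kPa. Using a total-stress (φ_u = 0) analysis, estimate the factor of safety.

Taking moments about the centre O, the resisting moment is provided by the undrained shear strength acting along the arc:
Arc length L_a = R·θ = 16.2·(64.6°·π/180) = 16.2·1.1275 = 18.27 m
M_R = s_u·L_a·R = 45·18.27·16.2 = 13315.3 kN·m/m
M_D = W·d = 908·6.72 = 6101.8 kN·m/m
FS = M_R / M_D = 13315.3 / 6101.8 = 2.182

FS = 2.18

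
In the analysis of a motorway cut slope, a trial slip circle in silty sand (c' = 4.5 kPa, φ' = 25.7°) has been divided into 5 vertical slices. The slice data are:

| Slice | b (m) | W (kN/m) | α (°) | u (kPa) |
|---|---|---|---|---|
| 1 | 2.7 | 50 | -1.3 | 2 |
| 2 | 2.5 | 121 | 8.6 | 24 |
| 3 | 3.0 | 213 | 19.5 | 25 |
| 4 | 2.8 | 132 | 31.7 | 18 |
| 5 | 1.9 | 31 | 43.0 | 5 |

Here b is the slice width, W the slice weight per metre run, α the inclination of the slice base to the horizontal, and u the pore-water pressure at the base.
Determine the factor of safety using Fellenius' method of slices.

Ordinary method of slices: FS = Σ[c'·Δl_i + (W_i cosα_i − u_i·Δl_i)·tanφ'] / Σ W_i sinα_i, with Δl_i = b_i / cosα_i.
Slice 1: Δl = 2.7/cos(-1.3°) = 2.701 m; N'_1 = 50·cos(-1.3°) − 2·2.701 = 44.6; c'Δl = 12.15; W sinα = -1.1
Slice 2: Δl = 2.5/cos8.6° = 2.528 m; N'_2 = 121·cos8.6° − 24·2.528 = 59.0; c'Δl = 11.38; W sinα = 18.1
Slice 3: Δl = 3.0/cos19.5° = 3.183 m; N'_3 = 213·cos19.5° − 25·3.183 = 121.2; c'Δl = 14.32; W sinα = 71.1
Slice 4: Δl = 2.8/cos31.7° = 3.291 m; N'_4 = 132·cos31.7° − 18·3.291 = 53.1; c'Δl = 14.81; W sinα = 69.4
Slice 5: Δl = 1.9/cos43.0° = 2.598 m; N'_5 = 31·cos43.0° − 5·2.598 = 9.7; c'Δl = 11.69; W sinα = 21.1
Σc'Δl = 64.4 kN/m; ΣN' = 287.5 kN/m; ΣW sinα = 178.6 kN/m
Resisting = 64.4 + 287.5·tan25.7° = 64.4 + 138.4 = 202.7 kN/m
FS = 202.7 / 178.6 = 1.135

FS = 1.14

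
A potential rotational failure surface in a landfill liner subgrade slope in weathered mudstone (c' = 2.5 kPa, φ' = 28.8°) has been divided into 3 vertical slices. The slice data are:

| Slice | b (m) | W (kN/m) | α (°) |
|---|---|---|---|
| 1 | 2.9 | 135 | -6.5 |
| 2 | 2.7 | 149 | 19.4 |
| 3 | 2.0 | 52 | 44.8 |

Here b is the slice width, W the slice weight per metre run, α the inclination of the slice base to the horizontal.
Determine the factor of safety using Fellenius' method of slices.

Ordinary method of slices: FS = Σ[c'·Δl_i + (W_i cosα_i)·tanφ'] / Σ W_i sinα_i, with Δl_i = b_i / cosα_i.
Slice 1: Δl = 2.9/cos(-6.5°) = 2.919 m; N'_1 = 135·cos(-6.5°) = 134.1; c'Δl = 7.30; W sinα = -15.3
Slice 2: Δl = 2.7/cos19.4° = 2.863 m; N'_2 = 149·cos19.4° = 140.5; c'Δl = 7.16; W sinα = 49.5
Slice 3: Δl = 2.0/cos44.8° = 2.819 m; N'_3 = 52·cos44.8° = 36.9; c'Δl = 7.05; W sinα = 36.6
Σc'Δl = 21.5 kN/m; ΣN' = 311.6 kN/m; ΣW sinα = 70.9 kN/m
Resisting = 21.5 + 311.6·tan28.8° = 21.5 + 171.3 = 192.8 kN/m
FS = 192.8 / 70.9 = 2.721

FS = 2.72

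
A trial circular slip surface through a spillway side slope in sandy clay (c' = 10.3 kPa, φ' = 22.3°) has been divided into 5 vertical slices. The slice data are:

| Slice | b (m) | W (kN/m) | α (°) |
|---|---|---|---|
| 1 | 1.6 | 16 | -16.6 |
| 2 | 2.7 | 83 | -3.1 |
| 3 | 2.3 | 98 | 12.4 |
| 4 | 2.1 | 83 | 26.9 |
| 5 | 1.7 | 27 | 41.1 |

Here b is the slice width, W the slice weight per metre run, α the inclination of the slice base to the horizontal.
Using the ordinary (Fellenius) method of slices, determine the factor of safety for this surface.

FS = 3.49

Ordinary method of slices: FS = Σ[c'·Δl_i + (W_i cosα_i)·tanφ'] / Σ W_i sinα_i, with Δl_i = b_i / cosα_i.
Slice 1: Δl = 1.6/cos(-16.6°) = 1.670 m; N'_1 = 16·cos(-16.6°) = 15.3; c'Δl = 17.20; W sinα = -4.6
Slice 2: Δl = 2.7/cos(-3.1°) = 2.704 m; N'_2 = 83·cos(-3.1°) = 82.9; c'Δl = 27.85; W sinα = -4.5
Slice 3: Δl = 2.3/cos12.4° = 2.355 m; N'_3 = 98·cos12.4° = 95.7; c'Δl = 24.26; W sinα = 21.0
Slice 4: Δl = 2.1/cos26.9° = 2.355 m; N'_4 = 83·cos26.9° = 74.0; c'Δl = 24.25; W sinα = 37.6
Slice 5: Δl = 1.7/cos41.1° = 2.256 m; N'_5 = 27·cos41.1° = 20.3; c'Δl = 23.24; W sinα = 17.7
Σc'Δl = 116.8 kN/m; ΣN' = 288.3 kN/m; ΣW sinα = 67.3 kN/m
Resisting = 116.8 + 288.3·tan22.3° = 116.8 + 118.2 = 235.0 kN/m
FS = 235.0 / 67.3 = 3.493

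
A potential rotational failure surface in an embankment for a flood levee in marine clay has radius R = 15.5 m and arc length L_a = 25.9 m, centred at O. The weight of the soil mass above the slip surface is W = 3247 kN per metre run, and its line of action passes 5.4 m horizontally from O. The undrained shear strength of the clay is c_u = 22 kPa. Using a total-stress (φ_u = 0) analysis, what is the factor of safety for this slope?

FS = 0.50

Taking moments about the centre O, the resisting moment is provided by the undrained shear strength acting along the arc:
M_R = c_u·L_a·R = 22·25.90·15.5 = 8831.9 kN·m/m
M_D = W·d = 3247·5.4 = 17533.8 kN·m/m
FS = M_R / M_D = 8831.9 / 17533.8 = 0.504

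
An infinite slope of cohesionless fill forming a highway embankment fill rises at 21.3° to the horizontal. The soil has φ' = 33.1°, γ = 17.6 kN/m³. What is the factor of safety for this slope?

FS = 1.67

For a dry cohesionless infinite slope the factor of safety is FS = tanφ' / tanβ.
FS = tan33.1° / tan21.3° = 0.6519 / 0.3899 = 1.672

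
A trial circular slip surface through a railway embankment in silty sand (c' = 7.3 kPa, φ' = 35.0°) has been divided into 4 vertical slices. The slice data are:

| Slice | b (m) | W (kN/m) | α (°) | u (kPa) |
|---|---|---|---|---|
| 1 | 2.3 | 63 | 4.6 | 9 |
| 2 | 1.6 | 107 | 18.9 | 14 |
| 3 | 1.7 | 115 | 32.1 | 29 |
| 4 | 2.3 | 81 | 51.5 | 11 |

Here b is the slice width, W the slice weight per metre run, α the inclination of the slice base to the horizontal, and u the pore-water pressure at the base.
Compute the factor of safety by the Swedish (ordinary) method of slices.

Ordinary method of slices: FS = Σ[c'·Δl_i + (W_i cosα_i − u_i·Δl_i)·tanφ'] / Σ W_i sinα_i, with Δl_i = b_i / cosα_i.
Slice 1: Δl = 2.3/cos4.6° = 2.307 m; N'_1 = 63·cos4.6° − 9·2.307 = 42.0; c'Δl = 16.84; W sinα = 5.1
Slice 2: Δl = 1.6/cos18.9° = 1.691 m; N'_2 = 107·cos18.9° − 14·1.691 = 77.6; c'Δl = 12.35; W sinα = 34.7
Slice 3: Δl = 1.7/cos32.1° = 2.007 m; N'_3 = 115·cos32.1° − 29·2.007 = 39.2; c'Δl = 14.65; W sinα = 61.1
Slice 4: Δl = 2.3/cos51.5° = 3.695 m; N'_4 = 81·cos51.5° − 11·3.695 = 9.8; c'Δl = 26.97; W sinα = 63.4
Σc'Δl = 70.8 kN/m; ΣN' = 168.6 kN/m; ΣW sinα = 164.2 kN/m
Resisting = 70.8 + 168.6·tan35.0° = 70.8 + 118.0 = 188.9 kN/m
FS = 188.9 / 164.2 = 1.150

FS = 1.15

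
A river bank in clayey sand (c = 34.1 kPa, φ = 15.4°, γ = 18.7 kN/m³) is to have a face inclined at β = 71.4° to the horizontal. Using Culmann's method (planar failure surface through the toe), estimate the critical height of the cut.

Culmann's analysis gives the critical failure plane at α_cr = (β + φ)/2 = (71.4 + 15.4)/2 = 43.4°, and the critical height
H_c = (4c/γ) · sinβ cosφ / [1 − cos(β − φ)]
    = (4·34.1/18.7) · sin71.4°·cos15.4° / [1 − cos(56.0°)]
    = 7.294 · 0.9478·0.9641 / [1 − 0.5592]
    = 7.294 · 0.9137 / 0.4408
    = 15.12 m

H_c = 15.12 m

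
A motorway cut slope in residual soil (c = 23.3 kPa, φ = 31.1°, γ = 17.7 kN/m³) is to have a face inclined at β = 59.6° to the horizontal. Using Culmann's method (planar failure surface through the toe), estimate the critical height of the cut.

H_c = 32.09 m

Culmann's analysis gives the critical failure plane at α_cr = (β + φ)/2 = (59.6 + 31.1)/2 = 45.4°, and the critical height
H_c = (4c/γ) · sinβ cosφ / [1 − cos(β − φ)]
    = (4·23.3/17.7) · sin59.6°·cos31.1° / [1 − cos(28.5°)]
    = 5.266 · 0.8625·0.8563 / [1 − 0.8788]
    = 5.266 · 0.7385 / 0.1212
    = 32.09 m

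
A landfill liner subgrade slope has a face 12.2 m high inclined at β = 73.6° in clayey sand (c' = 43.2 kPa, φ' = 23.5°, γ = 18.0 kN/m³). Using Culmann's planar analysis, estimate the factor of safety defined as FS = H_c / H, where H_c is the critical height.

H_c = (4c'/γ) · sinβ cosφ' / [1 − cos(β − φ')]
    = (4·43.2/18.0) · sin73.6°·cos23.5° / [1 − cos50.1°]
    = 9.600 · 0.8797 / 0.3586 = 23.55 m
FS = H_c / H = 23.55 / 12.2 = 1.931

FS = 1.93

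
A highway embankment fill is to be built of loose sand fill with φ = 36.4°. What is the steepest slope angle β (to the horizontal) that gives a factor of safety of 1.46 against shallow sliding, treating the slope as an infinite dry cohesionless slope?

β = 26.8°

For an infinite dry cohesionless slope FS = tanφ/tanβ, so tanβ = tanφ / FS.
tanβ = tan36.4° / 1.46 = 0.7373 / 1.46 = 0.5050
β = arctan(0.5050) = 26.79°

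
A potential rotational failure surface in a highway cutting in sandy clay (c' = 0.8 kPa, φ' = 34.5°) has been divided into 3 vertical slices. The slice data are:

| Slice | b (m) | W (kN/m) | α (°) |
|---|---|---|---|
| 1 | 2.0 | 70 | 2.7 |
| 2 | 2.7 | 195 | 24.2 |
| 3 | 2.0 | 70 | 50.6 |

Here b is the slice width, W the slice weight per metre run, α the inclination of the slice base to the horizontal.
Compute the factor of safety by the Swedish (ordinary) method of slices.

Ordinary method of slices: FS = Σ[c'·Δl_i + (W_i cosα_i)·tanφ'] / Σ W_i sinα_i, with Δl_i = b_i / cosα_i.
Slice 1: Δl = 2.0/cos2.7° = 2.002 m; N'_1 = 70·cos2.7° = 69.9; c'Δl = 1.60; W sinα = 3.3
Slice 2: Δl = 2.7/cos24.2° = 2.960 m; N'_2 = 195·cos24.2° = 177.9; c'Δl = 2.37; W sinα = 79.9
Slice 3: Δl = 2.0/cos50.6° = 3.151 m; N'_3 = 70·cos50.6° = 44.4; c'Δl = 2.52; W sinα = 54.1
Σc'Δl = 6.5 kN/m; ΣN' = 292.2 kN/m; ΣW sinα = 137.3 kN/m
Resisting = 6.5 + 292.2·tan34.5° = 6.5 + 200.8 = 207.3 kN/m
FS = 207.3 / 137.3 = 1.510

FS = 1.51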